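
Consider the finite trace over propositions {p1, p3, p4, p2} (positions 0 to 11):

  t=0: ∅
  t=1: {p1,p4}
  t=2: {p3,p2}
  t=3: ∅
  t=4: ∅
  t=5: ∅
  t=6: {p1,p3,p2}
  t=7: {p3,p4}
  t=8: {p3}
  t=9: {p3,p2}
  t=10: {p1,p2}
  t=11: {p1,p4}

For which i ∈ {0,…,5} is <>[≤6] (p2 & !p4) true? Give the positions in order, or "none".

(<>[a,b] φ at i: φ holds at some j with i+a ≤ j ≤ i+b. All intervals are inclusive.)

0, 1, 2, 3, 4, 5

Evaluate at each i in [0,5]:
  i=0: ✓ (witness j=2)
  i=1: ✓ (witness j=2)
  i=2: ✓ (witness j=2)
  i=3: ✓ (witness j=6)
  i=4: ✓ (witness j=6)
  i=5: ✓ (witness j=6)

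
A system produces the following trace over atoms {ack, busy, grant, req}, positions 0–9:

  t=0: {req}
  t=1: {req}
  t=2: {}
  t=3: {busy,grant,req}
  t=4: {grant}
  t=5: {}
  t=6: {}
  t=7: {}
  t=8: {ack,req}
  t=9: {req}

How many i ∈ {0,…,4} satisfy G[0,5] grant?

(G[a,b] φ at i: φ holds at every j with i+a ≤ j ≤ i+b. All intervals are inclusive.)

Evaluate at each i in [0,4]:
  i=0: ✗ (fails at j=0)
  i=1: ✗ (fails at j=1)
  i=2: ✗ (fails at j=2)
  i=3: ✗ (fails at j=5)
  i=4: ✗ (fails at j=5)
Positions where it holds: {} → 0.

0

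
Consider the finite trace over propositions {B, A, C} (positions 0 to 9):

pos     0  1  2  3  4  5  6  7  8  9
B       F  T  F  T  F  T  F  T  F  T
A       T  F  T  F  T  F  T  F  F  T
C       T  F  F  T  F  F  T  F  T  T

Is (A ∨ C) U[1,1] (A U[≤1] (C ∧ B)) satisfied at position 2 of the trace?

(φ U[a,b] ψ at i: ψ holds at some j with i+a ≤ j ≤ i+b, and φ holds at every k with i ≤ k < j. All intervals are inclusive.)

True

Need some j in [3,3] with (A U[≤1] (C ∧ B)), and (A ∨ C) at every k in [2,j-1].
  j=3: (A U[≤1] (C ∧ B)) holds; (A ∨ C) holds at every k in [2,2] → satisfied.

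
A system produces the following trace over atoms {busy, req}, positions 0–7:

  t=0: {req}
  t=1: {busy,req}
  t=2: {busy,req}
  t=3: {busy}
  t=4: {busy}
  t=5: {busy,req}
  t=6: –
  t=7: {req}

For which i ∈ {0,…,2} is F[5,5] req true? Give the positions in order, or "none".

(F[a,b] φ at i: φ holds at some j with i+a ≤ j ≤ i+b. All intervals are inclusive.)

Evaluate at each i in [0,2]:
  i=0: ✓ (witness j=5)
  i=1: ✗ (none in [6,6])
  i=2: ✓ (witness j=7)

0, 2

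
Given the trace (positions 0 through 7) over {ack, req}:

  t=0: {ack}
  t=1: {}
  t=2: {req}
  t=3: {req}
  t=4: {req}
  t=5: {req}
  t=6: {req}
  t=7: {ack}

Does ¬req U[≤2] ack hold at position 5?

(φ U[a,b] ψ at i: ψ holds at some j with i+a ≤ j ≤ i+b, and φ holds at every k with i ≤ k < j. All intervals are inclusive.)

Need some j in [5,7] with ack, and ¬req at every k in [5,j-1].
  j=5: ack false.
  j=6: ack false.
  j=7: ack holds, but ¬req fails at k=5 → not this j.
No j in the window works → until fails.

Does not hold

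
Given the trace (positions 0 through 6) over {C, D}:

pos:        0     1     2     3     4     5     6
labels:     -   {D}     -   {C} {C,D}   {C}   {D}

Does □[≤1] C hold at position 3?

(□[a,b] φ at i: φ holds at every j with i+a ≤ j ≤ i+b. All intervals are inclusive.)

Check C at every j in [3,4]:
  j=3: true
  j=4: true
All positions satisfy it → formula holds.

Holds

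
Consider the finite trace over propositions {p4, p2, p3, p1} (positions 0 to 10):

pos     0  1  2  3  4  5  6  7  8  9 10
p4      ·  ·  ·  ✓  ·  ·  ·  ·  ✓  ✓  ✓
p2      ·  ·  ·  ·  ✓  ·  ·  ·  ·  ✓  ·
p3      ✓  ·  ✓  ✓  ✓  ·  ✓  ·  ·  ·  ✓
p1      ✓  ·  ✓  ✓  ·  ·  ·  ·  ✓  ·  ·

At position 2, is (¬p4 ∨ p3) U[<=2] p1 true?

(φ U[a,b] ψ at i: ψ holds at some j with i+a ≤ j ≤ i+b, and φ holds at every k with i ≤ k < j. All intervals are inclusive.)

Holds

Need some j in [2,4] with p1, and (¬p4 ∨ p3) at every k in [2,j-1].
  j=2: p1 holds; no prefix to check → satisfied.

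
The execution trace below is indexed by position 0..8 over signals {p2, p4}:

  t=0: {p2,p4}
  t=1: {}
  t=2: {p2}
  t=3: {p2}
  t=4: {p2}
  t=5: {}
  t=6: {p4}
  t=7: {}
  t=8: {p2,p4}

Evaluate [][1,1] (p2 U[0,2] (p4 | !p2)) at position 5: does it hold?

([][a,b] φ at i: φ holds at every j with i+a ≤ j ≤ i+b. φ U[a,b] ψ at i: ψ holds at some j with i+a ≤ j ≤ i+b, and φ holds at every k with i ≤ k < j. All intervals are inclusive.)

Yes

Check (p2 U[0,2] (p4 | !p2)) at every j in [6,6]:
  j=6: holds
All positions satisfy it → formula holds.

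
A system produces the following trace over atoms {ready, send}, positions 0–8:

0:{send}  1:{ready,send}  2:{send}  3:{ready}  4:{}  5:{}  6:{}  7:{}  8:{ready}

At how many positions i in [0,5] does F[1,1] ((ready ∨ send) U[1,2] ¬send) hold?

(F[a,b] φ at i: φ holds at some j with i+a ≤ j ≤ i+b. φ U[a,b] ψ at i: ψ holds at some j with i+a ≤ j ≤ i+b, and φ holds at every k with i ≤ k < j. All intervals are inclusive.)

3

Evaluate at each i in [0,5]:
  i=0: ✓ (witness j=1)
  i=1: ✓ (witness j=2)
  i=2: ✓ (witness j=3)
  i=3: ✗ (none in [4,4])
  i=4: ✗ (none in [5,5])
  i=5: ✗ (none in [6,6])
Positions where it holds: {0, 1, 2} → 3.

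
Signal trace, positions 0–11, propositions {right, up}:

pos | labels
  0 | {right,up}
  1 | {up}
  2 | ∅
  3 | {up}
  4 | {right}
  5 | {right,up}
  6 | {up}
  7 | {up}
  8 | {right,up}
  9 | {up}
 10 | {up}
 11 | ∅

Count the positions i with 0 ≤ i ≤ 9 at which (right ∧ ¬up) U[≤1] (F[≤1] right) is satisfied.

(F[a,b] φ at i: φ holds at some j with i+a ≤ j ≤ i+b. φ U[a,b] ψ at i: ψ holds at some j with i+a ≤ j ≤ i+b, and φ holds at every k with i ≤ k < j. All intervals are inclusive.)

6

Evaluate at each i in [0,9]:
  i=0: ✓ (rhs at j=0)
  i=1: ✗ (no rhs in [1,2])
  i=2: ✗ (lhs fails at k=2 before rhs at j=3)
  i=3: ✓ (rhs at j=3)
  i=4: ✓ (rhs at j=4)
  i=5: ✓ (rhs at j=5)
  i=6: ✗ (lhs fails at k=6 before rhs at j=7)
  i=7: ✓ (rhs at j=7)
  i=8: ✓ (rhs at j=8)
  i=9: ✗ (no rhs in [9,10])
Positions where it holds: {0, 3, 4, 5, 7, 8} → 6.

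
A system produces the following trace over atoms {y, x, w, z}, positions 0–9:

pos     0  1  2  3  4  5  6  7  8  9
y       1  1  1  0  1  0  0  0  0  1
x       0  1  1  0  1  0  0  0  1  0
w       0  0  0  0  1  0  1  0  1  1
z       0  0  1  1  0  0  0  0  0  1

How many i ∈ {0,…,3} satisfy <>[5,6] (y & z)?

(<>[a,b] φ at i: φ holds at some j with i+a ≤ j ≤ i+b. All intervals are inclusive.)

Evaluate at each i in [0,3]:
  i=0: ✗ (none in [5,6])
  i=1: ✗ (none in [6,7])
  i=2: ✗ (none in [7,8])
  i=3: ✓ (witness j=9)
Positions where it holds: {3} → 1.

1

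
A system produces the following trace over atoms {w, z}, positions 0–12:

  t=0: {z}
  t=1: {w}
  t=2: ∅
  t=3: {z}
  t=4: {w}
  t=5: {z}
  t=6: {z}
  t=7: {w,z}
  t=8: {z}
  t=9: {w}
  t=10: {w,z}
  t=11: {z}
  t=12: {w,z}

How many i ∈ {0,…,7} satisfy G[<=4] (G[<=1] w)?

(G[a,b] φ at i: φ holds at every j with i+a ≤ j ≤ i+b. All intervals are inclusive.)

0

Evaluate at each i in [0,7]:
  i=0: ✗ (fails at j=0)
  i=1: ✗ (fails at j=1)
  i=2: ✗ (fails at j=2)
  i=3: ✗ (fails at j=3)
  i=4: ✗ (fails at j=4)
  i=5: ✗ (fails at j=5)
  i=6: ✗ (fails at j=6)
  i=7: ✗ (fails at j=7)
Positions where it holds: {} → 0.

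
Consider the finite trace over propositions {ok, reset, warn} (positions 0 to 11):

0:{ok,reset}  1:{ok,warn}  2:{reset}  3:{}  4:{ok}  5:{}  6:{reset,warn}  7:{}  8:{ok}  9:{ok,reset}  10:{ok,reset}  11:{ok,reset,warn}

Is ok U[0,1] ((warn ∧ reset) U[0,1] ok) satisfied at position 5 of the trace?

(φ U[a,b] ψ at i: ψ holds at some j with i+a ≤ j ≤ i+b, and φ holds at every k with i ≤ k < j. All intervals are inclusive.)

Need some j in [5,6] with ((warn ∧ reset) U[0,1] ok), and ok at every k in [5,j-1].
  j=5: ((warn ∧ reset) U[0,1] ok) — fails.
  j=6: ((warn ∧ reset) U[0,1] ok) — fails.
No j in the window works → until fails.

False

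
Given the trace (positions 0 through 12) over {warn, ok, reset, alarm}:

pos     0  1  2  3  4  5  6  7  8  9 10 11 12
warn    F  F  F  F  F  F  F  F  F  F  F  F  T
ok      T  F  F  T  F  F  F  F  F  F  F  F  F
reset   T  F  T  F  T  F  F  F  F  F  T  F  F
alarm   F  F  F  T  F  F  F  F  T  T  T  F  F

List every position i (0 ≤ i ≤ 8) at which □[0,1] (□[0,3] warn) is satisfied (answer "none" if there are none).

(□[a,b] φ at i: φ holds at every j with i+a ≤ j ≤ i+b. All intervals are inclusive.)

Evaluate at each i in [0,8]:
  i=0: ✗ (fails at j=0)
  i=1: ✗ (fails at j=1)
  i=2: ✗ (fails at j=2)
  i=3: ✗ (fails at j=3)
  i=4: ✗ (fails at j=4)
  i=5: ✗ (fails at j=5)
  i=6: ✗ (fails at j=6)
  i=7: ✗ (fails at j=7)
  i=8: ✗ (fails at j=8)

none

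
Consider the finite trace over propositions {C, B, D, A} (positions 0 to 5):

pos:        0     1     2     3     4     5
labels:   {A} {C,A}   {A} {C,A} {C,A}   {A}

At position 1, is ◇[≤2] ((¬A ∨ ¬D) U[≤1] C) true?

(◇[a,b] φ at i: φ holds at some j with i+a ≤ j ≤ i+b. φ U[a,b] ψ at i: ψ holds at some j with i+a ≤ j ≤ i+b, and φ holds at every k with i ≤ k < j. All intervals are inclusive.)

Check ((¬A ∨ ¬D) U[≤1] C) at each j in [1,3]:
  j=1: holds
  j=2: holds
  j=3: holds
Found at j=1 → formula holds.

Holds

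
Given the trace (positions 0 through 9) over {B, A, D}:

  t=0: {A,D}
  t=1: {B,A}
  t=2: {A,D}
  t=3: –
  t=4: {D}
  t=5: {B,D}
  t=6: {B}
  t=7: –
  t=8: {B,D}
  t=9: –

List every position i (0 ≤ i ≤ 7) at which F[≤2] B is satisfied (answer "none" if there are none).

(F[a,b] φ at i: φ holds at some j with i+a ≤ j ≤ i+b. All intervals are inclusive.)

Evaluate at each i in [0,7]:
  i=0: ✓ (witness j=1)
  i=1: ✓ (witness j=1)
  i=2: ✗ (none in [2,4])
  i=3: ✓ (witness j=5)
  i=4: ✓ (witness j=5)
  i=5: ✓ (witness j=5)
  i=6: ✓ (witness j=6)
  i=7: ✓ (witness j=8)

0, 1, 3, 4, 5, 6, 7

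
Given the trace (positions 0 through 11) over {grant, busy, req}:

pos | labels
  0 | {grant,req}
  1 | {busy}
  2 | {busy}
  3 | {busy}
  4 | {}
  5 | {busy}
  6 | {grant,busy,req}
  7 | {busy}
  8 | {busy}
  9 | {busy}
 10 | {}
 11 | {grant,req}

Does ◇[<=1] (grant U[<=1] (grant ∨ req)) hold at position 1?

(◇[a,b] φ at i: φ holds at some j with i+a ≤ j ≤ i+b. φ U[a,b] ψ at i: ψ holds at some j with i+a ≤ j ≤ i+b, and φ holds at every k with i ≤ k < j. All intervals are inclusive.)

Check (grant U[<=1] (grant ∨ req)) at each j in [1,2]:
  j=1: fails
  j=2: fails
No position in the window satisfies it → formula fails.

Does not hold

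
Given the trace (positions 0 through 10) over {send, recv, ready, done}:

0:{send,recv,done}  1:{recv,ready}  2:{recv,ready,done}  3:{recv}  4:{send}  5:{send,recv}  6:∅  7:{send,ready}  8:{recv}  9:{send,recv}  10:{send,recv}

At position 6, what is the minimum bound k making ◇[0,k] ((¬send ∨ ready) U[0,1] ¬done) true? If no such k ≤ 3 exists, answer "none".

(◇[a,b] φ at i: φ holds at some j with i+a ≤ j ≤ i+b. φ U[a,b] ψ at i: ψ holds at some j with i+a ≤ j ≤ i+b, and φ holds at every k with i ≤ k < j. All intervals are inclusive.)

0

Scan j = 6,7,… for ((¬send ∨ ready) U[0,1] ¬done):
  j=6: holds
First hit at j=6, so smallest k = 6-6 = 0.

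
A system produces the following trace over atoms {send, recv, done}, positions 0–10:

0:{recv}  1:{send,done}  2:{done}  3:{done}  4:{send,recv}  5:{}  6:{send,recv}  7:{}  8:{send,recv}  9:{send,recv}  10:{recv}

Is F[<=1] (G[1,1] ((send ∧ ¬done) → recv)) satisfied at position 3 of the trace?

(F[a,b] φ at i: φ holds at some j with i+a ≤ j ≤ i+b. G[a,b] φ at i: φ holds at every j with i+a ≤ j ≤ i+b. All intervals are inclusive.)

True

Check G[1,1] ((send ∧ ¬done) → recv) at each j in [3,4]:
  j=3: holds on [4,4]
  j=4: holds on [5,5]
Found at j=3 → formula holds.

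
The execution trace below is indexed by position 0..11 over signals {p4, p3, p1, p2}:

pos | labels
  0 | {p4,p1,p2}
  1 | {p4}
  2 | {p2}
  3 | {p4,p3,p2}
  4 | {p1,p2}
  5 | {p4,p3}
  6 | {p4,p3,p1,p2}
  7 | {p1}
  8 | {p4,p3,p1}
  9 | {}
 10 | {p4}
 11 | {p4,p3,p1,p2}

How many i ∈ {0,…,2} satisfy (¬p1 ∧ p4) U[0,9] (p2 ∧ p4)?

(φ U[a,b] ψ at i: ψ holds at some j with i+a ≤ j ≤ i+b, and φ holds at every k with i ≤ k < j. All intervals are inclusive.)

Evaluate at each i in [0,2]:
  i=0: ✓ (rhs at j=0)
  i=1: ✗ (lhs fails at k=2 before rhs at j=3)
  i=2: ✗ (lhs fails at k=2 before rhs at j=3)
Positions where it holds: {0} → 1.

1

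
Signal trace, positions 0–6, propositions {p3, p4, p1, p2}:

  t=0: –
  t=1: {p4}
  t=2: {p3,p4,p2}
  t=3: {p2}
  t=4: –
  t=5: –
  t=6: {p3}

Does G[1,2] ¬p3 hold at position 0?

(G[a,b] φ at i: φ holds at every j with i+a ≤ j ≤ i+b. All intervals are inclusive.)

Check ¬p3 at every j in [1,2]:
  j=1: true
  j=2: false
Fails at j=2 → formula fails.

False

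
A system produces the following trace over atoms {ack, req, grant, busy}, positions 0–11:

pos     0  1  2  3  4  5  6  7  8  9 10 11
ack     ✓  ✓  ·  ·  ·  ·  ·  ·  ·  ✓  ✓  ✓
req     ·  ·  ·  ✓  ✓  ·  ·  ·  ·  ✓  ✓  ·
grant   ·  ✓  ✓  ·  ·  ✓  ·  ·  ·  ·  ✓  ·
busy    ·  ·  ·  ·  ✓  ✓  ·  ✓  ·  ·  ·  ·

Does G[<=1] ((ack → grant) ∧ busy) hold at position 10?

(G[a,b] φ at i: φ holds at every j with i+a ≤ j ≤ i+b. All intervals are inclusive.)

No

Check ((ack → grant) ∧ busy) at every j in [10,11]:
  j=10: false
  j=11: false
Fails at j=10 → formula fails.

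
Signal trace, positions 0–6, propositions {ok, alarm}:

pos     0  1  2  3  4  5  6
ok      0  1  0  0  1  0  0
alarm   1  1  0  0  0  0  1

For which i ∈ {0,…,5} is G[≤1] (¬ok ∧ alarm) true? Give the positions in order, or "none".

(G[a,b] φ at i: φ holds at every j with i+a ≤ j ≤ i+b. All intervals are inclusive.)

Evaluate at each i in [0,5]:
  i=0: ✗ (fails at j=1)
  i=1: ✗ (fails at j=1)
  i=2: ✗ (fails at j=2)
  i=3: ✗ (fails at j=3)
  i=4: ✗ (fails at j=4)
  i=5: ✗ (fails at j=5)

none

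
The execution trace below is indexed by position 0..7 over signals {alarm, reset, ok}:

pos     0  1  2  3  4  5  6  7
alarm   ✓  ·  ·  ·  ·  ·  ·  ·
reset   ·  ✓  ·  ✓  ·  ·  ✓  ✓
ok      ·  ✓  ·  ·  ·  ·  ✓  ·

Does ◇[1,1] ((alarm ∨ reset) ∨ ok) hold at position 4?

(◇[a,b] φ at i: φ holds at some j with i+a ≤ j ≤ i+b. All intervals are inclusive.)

No

Check ((alarm ∨ reset) ∨ ok) at each j in [5,5]:
  j=5: false
No position in the window satisfies it → formula fails.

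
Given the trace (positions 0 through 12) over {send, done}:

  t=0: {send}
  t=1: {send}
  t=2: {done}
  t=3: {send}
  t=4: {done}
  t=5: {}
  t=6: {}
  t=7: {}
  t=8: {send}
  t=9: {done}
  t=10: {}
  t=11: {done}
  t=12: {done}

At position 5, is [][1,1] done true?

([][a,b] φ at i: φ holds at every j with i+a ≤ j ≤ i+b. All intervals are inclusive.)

Check done at every j in [6,6]:
  j=6: false
Fails at j=6 → formula fails.

False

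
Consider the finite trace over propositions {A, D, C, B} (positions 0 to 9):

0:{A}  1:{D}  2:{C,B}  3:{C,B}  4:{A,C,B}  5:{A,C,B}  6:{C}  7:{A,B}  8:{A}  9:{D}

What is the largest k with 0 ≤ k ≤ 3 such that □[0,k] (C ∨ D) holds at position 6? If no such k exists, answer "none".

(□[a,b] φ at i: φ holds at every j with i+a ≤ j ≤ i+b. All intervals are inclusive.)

(C ∨ D) must hold from j=6 onward; find where it first fails.
  j=6: holds
  j=7: fails
Holds on [6,6], so largest k = 0.

0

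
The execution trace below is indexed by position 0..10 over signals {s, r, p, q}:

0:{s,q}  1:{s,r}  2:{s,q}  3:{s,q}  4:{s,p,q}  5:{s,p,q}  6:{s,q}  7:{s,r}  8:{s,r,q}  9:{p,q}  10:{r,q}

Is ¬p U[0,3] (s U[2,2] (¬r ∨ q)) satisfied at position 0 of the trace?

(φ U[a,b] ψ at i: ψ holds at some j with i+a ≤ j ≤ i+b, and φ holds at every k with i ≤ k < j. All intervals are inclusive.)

Yes

Need some j in [0,3] with (s U[2,2] (¬r ∨ q)), and ¬p at every k in [0,j-1].
  j=0: (s U[2,2] (¬r ∨ q)) holds; no prefix to check → satisfied.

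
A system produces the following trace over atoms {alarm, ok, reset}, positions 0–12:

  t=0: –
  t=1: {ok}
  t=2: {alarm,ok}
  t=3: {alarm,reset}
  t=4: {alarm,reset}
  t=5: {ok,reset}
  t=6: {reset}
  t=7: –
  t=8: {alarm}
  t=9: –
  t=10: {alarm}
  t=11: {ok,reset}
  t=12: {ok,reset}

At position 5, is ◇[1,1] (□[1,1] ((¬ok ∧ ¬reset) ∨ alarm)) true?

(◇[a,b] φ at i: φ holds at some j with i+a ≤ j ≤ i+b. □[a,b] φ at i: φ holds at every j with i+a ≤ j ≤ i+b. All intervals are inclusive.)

True

Check □[1,1] ((¬ok ∧ ¬reset) ∨ alarm) at each j in [6,6]:
  j=6: holds on [7,7]
Found at j=6 → formula holds.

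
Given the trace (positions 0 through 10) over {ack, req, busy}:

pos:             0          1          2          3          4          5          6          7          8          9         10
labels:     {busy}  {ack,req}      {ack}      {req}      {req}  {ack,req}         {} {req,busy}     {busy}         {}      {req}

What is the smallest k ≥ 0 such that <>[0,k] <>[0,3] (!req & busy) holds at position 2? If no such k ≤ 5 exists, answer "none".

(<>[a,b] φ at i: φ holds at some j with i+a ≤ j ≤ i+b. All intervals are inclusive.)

3

Scan j = 2,3,… for <>[0,3] (!req & busy):
  j=2: fails
  j=3: fails
  j=4: fails
  j=5: holds
First hit at j=5, so smallest k = 5-2 = 3.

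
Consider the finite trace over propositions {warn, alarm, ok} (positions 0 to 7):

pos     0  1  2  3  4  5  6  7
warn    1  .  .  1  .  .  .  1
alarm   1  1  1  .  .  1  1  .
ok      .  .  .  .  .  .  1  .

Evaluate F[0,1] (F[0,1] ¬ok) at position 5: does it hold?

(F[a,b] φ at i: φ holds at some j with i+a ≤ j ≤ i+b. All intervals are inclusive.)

True

Check F[0,1] ¬ok at each j in [5,6]:
  j=5: holds (witness at 5)
  j=6: holds (witness at 7)
Found at j=5 → formula holds.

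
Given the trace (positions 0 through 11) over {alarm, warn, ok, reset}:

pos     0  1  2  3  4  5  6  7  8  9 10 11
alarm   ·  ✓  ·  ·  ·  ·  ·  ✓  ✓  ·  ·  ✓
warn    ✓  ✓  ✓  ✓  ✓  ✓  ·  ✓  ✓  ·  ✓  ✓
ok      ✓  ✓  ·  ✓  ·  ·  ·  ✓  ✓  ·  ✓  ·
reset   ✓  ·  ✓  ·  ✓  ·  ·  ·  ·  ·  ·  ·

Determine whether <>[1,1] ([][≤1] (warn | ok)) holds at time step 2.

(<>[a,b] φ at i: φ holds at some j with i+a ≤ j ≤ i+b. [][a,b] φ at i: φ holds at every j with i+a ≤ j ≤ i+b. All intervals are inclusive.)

True

Check [][≤1] (warn | ok) at each j in [3,3]:
  j=3: holds on [3,4]
Found at j=3 → formula holds.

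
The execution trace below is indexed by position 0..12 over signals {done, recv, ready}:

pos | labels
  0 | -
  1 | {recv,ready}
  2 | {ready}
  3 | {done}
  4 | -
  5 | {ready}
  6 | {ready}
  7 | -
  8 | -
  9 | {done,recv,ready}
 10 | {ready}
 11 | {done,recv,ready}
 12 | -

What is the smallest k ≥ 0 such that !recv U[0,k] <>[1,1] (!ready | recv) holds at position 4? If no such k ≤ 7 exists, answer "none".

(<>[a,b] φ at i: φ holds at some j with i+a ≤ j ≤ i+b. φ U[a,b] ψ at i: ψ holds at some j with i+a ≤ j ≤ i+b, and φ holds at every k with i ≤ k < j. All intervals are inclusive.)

2

Need earliest j ≥ 4 with <>[1,1] (!ready | recv), and !recv at every k in [4,j-1].
  j=4: rhs fails.
  j=5: rhs fails.
  j=6: rhs holds; lhs holds on [4,5]. k = 2.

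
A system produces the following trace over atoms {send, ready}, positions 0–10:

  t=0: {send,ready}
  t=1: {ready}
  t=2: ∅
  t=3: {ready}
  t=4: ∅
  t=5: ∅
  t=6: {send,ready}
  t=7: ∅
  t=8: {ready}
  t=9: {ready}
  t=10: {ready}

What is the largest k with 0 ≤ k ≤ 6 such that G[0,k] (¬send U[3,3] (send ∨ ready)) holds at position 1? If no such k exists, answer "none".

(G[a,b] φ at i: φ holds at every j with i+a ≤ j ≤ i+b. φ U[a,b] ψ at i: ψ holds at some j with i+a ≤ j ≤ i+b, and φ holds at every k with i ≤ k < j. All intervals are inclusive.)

none

(¬send U[3,3] (send ∨ ready)) must hold from j=1 onward; find where it first fails.
  j=1: fails → no k works.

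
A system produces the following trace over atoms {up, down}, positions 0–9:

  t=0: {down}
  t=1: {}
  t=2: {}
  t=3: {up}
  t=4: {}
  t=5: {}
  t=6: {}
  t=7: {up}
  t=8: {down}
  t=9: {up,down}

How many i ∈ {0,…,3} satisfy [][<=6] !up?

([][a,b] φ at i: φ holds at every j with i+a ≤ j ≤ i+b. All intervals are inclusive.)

0

Evaluate at each i in [0,3]:
  i=0: ✗ (fails at j=3)
  i=1: ✗ (fails at j=3)
  i=2: ✗ (fails at j=3)
  i=3: ✗ (fails at j=3)
Positions where it holds: {} → 0.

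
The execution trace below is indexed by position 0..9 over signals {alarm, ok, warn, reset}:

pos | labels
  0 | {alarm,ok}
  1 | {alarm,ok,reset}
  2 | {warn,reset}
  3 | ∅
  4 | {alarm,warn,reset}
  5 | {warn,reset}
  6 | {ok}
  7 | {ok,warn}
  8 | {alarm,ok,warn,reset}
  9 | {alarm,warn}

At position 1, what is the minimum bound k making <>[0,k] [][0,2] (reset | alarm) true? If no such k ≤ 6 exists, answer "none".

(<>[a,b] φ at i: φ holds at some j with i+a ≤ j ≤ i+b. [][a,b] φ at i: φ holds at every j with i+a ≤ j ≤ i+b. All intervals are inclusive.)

Scan j = 1,2,… for [][0,2] (reset | alarm):
  j=1: fails
  j=2: fails
  j=3: fails
  j=4: fails
  j=5: fails
  j=6: fails
  j=7: fails
No j in [1,7] satisfies it → none.

none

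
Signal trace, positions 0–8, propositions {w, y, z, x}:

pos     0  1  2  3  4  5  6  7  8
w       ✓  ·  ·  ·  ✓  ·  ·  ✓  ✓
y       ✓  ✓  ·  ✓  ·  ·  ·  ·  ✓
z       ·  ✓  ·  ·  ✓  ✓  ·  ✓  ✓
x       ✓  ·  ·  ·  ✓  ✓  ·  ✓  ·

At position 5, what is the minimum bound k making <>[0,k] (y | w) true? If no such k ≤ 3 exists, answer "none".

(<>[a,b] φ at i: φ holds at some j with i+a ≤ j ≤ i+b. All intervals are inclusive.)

2

Scan j = 5,6,… for (y | w):
  j=5: fails
  j=6: fails
  j=7: holds
First hit at j=7, so smallest k = 7-5 = 2.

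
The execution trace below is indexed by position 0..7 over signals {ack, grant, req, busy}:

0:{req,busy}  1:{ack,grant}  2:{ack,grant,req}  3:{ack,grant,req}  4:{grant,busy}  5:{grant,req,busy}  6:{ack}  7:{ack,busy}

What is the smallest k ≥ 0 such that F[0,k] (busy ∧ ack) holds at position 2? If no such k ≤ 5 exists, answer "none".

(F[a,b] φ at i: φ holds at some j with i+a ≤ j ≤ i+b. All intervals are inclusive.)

Scan j = 2,3,… for (busy ∧ ack):
  j=2: fails
  j=3: fails
  j=4: fails
  j=5: fails
  j=6: fails
  j=7: holds
First hit at j=7, so smallest k = 7-2 = 5.

5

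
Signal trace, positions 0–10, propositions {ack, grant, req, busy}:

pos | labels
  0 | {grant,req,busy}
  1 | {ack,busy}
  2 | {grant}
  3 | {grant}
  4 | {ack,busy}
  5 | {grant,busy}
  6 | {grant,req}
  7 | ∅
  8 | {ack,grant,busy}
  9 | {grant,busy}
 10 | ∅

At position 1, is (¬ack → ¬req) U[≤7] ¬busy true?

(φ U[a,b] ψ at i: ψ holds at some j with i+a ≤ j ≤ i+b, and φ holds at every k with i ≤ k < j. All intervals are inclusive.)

Yes

Need some j in [1,8] with ¬busy, and (¬ack → ¬req) at every k in [1,j-1].
  j=1: ¬busy false.
  j=2: ¬busy holds; (¬ack → ¬req) holds at every k in [1,1] → satisfied.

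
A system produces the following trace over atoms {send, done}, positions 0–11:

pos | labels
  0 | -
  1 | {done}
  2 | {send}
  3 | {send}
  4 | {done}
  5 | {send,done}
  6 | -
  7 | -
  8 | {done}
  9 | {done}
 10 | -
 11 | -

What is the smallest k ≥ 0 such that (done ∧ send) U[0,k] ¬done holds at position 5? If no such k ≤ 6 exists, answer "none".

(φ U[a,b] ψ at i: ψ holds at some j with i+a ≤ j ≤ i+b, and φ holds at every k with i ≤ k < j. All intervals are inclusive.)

Need earliest j ≥ 5 with ¬done, and (done ∧ send) at every k in [5,j-1].
  j=5: rhs fails.
  j=6: rhs holds; lhs holds on [5,5]. k = 1.

1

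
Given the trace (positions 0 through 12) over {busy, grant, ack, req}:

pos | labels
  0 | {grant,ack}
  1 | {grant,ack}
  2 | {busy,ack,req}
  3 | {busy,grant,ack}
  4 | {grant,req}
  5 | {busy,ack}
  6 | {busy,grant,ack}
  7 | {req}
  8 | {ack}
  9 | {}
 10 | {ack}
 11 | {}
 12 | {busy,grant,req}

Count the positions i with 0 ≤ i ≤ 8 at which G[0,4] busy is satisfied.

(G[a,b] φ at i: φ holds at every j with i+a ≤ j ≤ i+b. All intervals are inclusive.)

Evaluate at each i in [0,8]:
  i=0: ✗ (fails at j=0)
  i=1: ✗ (fails at j=1)
  i=2: ✗ (fails at j=4)
  i=3: ✗ (fails at j=4)
  i=4: ✗ (fails at j=4)
  i=5: ✗ (fails at j=7)
  i=6: ✗ (fails at j=7)
  i=7: ✗ (fails at j=7)
  i=8: ✗ (fails at j=8)
Positions where it holds: {} → 0.

0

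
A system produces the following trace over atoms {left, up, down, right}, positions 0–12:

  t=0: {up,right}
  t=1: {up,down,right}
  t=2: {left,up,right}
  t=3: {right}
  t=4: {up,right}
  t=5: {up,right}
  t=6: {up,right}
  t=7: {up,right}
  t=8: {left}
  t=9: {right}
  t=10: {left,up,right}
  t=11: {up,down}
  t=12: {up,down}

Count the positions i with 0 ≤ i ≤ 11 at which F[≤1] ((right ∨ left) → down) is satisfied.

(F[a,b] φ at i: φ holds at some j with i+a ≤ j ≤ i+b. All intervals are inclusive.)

4

Evaluate at each i in [0,11]:
  i=0: ✓ (witness j=1)
  i=1: ✓ (witness j=1)
  i=2: ✗ (none in [2,3])
  i=3: ✗ (none in [3,4])
  i=4: ✗ (none in [4,5])
  i=5: ✗ (none in [5,6])
  i=6: ✗ (none in [6,7])
  i=7: ✗ (none in [7,8])
  i=8: ✗ (none in [8,9])
  i=9: ✗ (none in [9,10])
  i=10: ✓ (witness j=11)
  i=11: ✓ (witness j=11)
Positions where it holds: {0, 1, 10, 11} → 4.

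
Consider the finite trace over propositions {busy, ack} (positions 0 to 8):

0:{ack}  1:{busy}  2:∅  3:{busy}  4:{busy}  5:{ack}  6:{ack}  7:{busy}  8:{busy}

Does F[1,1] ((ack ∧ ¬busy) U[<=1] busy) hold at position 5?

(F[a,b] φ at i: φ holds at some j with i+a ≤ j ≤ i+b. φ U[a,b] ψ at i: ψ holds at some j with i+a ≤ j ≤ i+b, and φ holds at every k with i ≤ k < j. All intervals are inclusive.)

Check ((ack ∧ ¬busy) U[<=1] busy) at each j in [6,6]:
  j=6: holds
Found at j=6 → formula holds.

Yes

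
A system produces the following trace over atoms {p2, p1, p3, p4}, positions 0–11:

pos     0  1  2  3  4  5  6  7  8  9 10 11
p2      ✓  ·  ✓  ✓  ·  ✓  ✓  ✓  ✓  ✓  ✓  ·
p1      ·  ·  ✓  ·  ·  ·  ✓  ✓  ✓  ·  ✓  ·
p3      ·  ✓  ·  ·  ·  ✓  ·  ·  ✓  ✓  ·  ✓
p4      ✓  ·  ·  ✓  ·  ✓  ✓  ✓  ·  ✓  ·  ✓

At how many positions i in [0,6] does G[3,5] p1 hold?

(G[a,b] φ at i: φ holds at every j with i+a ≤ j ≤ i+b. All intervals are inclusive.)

1

Evaluate at each i in [0,6]:
  i=0: ✗ (fails at j=3)
  i=1: ✗ (fails at j=4)
  i=2: ✗ (fails at j=5)
  i=3: ✓ (all of [6,8])
  i=4: ✗ (fails at j=9)
  i=5: ✗ (fails at j=9)
  i=6: ✗ (fails at j=9)
Positions where it holds: {3} → 1.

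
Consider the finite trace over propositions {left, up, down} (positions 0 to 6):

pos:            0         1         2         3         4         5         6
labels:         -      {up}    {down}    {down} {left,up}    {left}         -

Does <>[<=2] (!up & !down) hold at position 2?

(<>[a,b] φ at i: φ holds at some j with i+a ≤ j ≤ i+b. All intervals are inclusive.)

Check (!up & !down) at each j in [2,4]:
  j=2: false
  j=3: false
  j=4: false
No position in the window satisfies it → formula fails.

No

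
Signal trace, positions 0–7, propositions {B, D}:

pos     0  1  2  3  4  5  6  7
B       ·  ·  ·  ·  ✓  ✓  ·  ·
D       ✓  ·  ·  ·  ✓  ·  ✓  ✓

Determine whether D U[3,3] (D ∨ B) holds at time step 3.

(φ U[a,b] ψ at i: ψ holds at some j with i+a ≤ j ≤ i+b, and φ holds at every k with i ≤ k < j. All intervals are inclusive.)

False

Need some j in [6,6] with (D ∨ B), and D at every k in [3,j-1].
  j=6: (D ∨ B) holds, but D fails at k=3 → not this j.
No j in the window works → until fails.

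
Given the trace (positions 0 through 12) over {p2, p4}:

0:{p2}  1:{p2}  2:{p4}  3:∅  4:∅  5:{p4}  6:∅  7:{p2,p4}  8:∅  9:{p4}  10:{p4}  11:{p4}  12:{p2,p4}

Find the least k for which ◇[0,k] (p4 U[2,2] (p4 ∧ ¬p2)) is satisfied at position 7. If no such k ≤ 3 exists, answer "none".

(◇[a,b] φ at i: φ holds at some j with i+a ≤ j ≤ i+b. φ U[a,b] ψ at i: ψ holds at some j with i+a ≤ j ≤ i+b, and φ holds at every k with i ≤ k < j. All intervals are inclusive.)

2

Scan j = 7,8,… for (p4 U[2,2] (p4 ∧ ¬p2)):
  j=7: fails
  j=8: fails
  j=9: holds
First hit at j=9, so smallest k = 9-7 = 2.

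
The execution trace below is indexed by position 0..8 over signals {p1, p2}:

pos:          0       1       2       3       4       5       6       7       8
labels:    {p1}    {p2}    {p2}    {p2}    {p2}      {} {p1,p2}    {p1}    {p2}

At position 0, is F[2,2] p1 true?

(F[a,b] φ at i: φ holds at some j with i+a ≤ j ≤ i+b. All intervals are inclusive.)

False

Check p1 at each j in [2,2]:
  j=2: false
No position in the window satisfies it → formula fails.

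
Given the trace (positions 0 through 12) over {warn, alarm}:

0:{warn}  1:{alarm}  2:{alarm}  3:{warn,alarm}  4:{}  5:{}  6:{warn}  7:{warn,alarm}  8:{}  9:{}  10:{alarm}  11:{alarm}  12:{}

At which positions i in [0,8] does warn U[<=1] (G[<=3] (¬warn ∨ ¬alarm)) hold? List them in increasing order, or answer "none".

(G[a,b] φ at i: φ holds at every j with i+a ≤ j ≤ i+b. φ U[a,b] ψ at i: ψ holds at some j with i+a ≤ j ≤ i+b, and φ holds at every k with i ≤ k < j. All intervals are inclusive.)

7, 8

Evaluate at each i in [0,8]:
  i=0: ✗ (no rhs in [0,1])
  i=1: ✗ (no rhs in [1,2])
  i=2: ✗ (no rhs in [2,3])
  i=3: ✗ (no rhs in [3,4])
  i=4: ✗ (no rhs in [4,5])
  i=5: ✗ (no rhs in [5,6])
  i=6: ✗ (no rhs in [6,7])
  i=7: ✓ (rhs at j=8; lhs holds on [7,7])
  i=8: ✓ (rhs at j=8)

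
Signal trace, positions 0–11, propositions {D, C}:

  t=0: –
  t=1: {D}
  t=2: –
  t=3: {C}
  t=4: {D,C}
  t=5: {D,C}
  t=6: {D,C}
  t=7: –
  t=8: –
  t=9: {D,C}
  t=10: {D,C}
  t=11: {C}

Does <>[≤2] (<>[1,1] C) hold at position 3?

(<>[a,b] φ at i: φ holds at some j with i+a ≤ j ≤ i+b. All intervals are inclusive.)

Check <>[1,1] C at each j in [3,5]:
  j=3: holds (witness at 4)
  j=4: holds (witness at 5)
  j=5: holds (witness at 6)
Found at j=3 → formula holds.

Yes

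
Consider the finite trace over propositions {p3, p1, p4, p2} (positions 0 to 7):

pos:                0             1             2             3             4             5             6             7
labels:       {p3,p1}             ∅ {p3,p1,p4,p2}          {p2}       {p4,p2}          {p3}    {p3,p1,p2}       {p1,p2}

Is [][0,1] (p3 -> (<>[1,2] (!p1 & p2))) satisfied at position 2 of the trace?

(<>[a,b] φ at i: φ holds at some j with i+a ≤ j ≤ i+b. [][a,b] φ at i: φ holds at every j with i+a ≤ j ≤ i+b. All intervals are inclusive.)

Yes

Check (p3 -> (<>[1,2] (!p1 & p2))) at every j in [2,3]:
  j=2: antecedent true; consequent holds (witness at 3) → ✓
  j=3: antecedent false → ✓
All positions satisfy it → formula holds.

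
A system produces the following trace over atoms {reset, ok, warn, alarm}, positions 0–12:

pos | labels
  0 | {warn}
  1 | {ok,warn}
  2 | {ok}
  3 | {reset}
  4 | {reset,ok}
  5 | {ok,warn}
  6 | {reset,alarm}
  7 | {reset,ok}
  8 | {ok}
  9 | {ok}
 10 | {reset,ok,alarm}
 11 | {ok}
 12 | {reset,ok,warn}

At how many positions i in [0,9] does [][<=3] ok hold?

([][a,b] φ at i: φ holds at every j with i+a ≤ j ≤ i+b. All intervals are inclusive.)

Evaluate at each i in [0,9]:
  i=0: ✗ (fails at j=0)
  i=1: ✗ (fails at j=3)
  i=2: ✗ (fails at j=3)
  i=3: ✗ (fails at j=3)
  i=4: ✗ (fails at j=6)
  i=5: ✗ (fails at j=6)
  i=6: ✗ (fails at j=6)
  i=7: ✓ (all of [7,10])
  i=8: ✓ (all of [8,11])
  i=9: ✓ (all of [9,12])
Positions where it holds: {7, 8, 9} → 3.

3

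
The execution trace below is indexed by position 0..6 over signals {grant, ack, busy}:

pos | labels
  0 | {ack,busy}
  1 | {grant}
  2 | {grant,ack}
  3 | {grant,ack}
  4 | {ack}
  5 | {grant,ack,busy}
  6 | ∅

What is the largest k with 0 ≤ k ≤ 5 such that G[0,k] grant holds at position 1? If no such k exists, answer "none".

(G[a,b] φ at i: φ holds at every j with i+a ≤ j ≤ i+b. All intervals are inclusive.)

grant must hold from j=1 onward; find where it first fails.
  j=1: holds
  j=2: holds
  j=3: holds
  j=4: fails
Holds on [1,3], so largest k = 2.

2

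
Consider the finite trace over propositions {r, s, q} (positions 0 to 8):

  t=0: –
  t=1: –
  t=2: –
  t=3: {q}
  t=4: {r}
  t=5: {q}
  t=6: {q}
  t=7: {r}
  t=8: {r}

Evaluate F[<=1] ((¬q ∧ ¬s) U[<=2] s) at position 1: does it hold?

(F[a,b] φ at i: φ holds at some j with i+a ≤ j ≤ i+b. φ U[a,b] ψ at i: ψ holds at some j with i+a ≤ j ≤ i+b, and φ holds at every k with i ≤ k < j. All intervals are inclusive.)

Check ((¬q ∧ ¬s) U[<=2] s) at each j in [1,2]:
  j=1: fails
  j=2: fails
No position in the window satisfies it → formula fails.

False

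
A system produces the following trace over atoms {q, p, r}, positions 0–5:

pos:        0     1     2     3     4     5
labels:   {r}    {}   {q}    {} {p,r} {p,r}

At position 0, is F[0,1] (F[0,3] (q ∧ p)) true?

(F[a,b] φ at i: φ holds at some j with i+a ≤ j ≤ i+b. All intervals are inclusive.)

No

Check F[0,3] (q ∧ p) at each j in [0,1]:
  j=0: fails (none in [0,3])
  j=1: fails (none in [1,4])
No position in the window satisfies it → formula fails.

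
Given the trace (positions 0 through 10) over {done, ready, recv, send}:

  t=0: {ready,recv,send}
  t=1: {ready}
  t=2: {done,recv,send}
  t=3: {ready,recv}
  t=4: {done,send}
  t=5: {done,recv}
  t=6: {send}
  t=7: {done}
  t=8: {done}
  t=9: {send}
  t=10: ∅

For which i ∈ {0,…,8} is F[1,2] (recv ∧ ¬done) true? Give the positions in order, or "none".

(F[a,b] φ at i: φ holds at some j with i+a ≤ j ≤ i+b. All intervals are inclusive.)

Evaluate at each i in [0,8]:
  i=0: ✗ (none in [1,2])
  i=1: ✓ (witness j=3)
  i=2: ✓ (witness j=3)
  i=3: ✗ (none in [4,5])
  i=4: ✗ (none in [5,6])
  i=5: ✗ (none in [6,7])
  i=6: ✗ (none in [7,8])
  i=7: ✗ (none in [8,9])
  i=8: ✗ (none in [9,10])

1, 2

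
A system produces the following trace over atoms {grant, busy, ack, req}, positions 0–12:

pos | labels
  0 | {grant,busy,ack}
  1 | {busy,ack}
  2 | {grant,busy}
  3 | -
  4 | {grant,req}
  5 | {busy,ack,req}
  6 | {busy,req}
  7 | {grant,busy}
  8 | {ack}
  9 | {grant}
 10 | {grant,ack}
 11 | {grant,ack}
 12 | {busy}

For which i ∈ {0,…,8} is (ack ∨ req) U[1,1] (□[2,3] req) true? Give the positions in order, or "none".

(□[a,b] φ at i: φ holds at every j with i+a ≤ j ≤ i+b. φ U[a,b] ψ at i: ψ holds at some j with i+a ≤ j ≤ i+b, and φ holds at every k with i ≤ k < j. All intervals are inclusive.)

1

Evaluate at each i in [0,8]:
  i=0: ✗ (no rhs in [1,1])
  i=1: ✓ (rhs at j=2; lhs holds on [1,1])
  i=2: ✗ (lhs fails at k=2 before rhs at j=3)
  i=3: ✗ (no rhs in [4,4])
  i=4: ✗ (no rhs in [5,5])
  i=5: ✗ (no rhs in [6,6])
  i=6: ✗ (no rhs in [7,7])
  i=7: ✗ (no rhs in [8,8])
  i=8: ✗ (no rhs in [9,9])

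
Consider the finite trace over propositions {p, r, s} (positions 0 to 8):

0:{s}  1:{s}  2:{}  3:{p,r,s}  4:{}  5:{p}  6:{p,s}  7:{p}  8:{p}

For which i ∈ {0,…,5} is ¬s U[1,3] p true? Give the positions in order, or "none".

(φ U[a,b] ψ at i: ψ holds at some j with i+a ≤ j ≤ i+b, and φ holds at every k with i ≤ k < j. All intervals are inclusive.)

2, 4, 5

Evaluate at each i in [0,5]:
  i=0: ✗ (lhs fails at k=0 before rhs at j=3)
  i=1: ✗ (lhs fails at k=1 before rhs at j=3)
  i=2: ✓ (rhs at j=3; lhs holds on [2,2])
  i=3: ✗ (lhs fails at k=3 before rhs at j=5)
  i=4: ✓ (rhs at j=5; lhs holds on [4,4])
  i=5: ✓ (rhs at j=6; lhs holds on [5,5])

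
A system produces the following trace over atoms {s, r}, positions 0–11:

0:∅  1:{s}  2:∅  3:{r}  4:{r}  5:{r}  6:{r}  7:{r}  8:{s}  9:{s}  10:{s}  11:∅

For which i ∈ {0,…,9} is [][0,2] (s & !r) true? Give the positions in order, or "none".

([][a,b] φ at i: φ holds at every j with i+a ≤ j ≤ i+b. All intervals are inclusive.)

Evaluate at each i in [0,9]:
  i=0: ✗ (fails at j=0)
  i=1: ✗ (fails at j=2)
  i=2: ✗ (fails at j=2)
  i=3: ✗ (fails at j=3)
  i=4: ✗ (fails at j=4)
  i=5: ✗ (fails at j=5)
  i=6: ✗ (fails at j=6)
  i=7: ✗ (fails at j=7)
  i=8: ✓ (all of [8,10])
  i=9: ✗ (fails at j=11)

8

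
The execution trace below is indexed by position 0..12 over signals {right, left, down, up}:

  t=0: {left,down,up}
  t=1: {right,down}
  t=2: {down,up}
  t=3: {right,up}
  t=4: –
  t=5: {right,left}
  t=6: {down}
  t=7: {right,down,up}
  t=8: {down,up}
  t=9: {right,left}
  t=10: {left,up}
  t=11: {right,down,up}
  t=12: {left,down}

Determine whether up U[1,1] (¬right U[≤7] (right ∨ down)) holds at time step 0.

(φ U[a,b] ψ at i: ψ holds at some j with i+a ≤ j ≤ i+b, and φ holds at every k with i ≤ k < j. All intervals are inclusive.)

Yes

Need some j in [1,1] with (¬right U[≤7] (right ∨ down)), and up at every k in [0,j-1].
  j=1: (¬right U[≤7] (right ∨ down)) holds; up holds at every k in [0,0] → satisfied.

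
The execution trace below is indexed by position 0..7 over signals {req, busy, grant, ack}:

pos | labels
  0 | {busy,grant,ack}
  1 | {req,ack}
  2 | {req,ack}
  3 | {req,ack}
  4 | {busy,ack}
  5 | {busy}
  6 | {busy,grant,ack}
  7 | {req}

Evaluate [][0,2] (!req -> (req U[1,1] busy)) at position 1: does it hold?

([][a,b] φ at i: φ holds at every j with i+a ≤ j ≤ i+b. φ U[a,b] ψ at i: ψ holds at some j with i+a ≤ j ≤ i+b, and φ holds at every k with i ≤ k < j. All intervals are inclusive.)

Check (!req -> (req U[1,1] busy)) at every j in [1,3]:
  j=1: antecedent false → ✓
  j=2: antecedent false → ✓
  j=3: antecedent false → ✓
All positions satisfy it → formula holds.

Yes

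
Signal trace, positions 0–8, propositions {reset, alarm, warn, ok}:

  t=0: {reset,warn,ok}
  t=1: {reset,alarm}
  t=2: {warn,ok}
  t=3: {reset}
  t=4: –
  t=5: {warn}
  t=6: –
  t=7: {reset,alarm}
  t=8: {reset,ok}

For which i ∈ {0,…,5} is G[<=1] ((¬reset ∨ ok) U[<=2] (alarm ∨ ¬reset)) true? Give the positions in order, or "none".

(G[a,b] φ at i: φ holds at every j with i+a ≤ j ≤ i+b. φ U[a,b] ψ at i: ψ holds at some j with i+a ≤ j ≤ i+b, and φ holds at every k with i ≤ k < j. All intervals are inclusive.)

0, 1, 4, 5

Evaluate at each i in [0,5]:
  i=0: ✓ (all of [0,1])
  i=1: ✓ (all of [1,2])
  i=2: ✗ (fails at j=3)
  i=3: ✗ (fails at j=3)
  i=4: ✓ (all of [4,5])
  i=5: ✓ (all of [5,6])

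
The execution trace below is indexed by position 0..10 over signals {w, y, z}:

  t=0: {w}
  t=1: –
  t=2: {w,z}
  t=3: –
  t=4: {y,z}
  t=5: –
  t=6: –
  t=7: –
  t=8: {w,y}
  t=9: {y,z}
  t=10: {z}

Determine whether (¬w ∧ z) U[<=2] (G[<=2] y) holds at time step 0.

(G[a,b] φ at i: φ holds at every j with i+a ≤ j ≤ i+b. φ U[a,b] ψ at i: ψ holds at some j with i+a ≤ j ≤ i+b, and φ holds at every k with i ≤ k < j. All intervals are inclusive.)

False

Need some j in [0,2] with G[<=2] y, and (¬w ∧ z) at every k in [0,j-1].
  j=0: G[<=2] y — fails at 0.
  j=1: G[<=2] y — fails at 1.
  j=2: G[<=2] y — fails at 2.
No j in the window works → until fails.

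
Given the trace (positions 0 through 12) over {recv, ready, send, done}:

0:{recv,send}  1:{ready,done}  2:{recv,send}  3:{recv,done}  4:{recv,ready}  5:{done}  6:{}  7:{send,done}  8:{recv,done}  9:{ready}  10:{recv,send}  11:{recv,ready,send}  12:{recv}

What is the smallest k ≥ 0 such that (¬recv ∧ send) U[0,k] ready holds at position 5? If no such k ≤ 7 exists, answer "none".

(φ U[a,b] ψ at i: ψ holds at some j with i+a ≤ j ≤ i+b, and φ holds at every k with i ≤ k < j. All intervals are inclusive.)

none

Need earliest j ≥ 5 with ready, and (¬recv ∧ send) at every k in [5,j-1].
  j=5: rhs fails.
  j=6: rhs fails.
  j=7: rhs fails.
  j=8: rhs fails.
  j=9: rhs holds but lhs fails at k=5.
  j=10: rhs fails.
  j=11: rhs holds but lhs fails at k=5.
  j=12: rhs fails.
No witness within the range → none.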